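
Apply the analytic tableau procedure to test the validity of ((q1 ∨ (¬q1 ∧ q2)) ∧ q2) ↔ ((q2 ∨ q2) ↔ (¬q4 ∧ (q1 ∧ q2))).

Assume the negation and expand:
Initial set: {F (((q1 ∨ (¬q1 ∧ q2)) ∧ q2) ↔ ((q2 ∨ q2) ↔ (¬q4 ∧ (q1 ∧ q2))))}.
F (((q1 ∨ (¬q1 ∧ q2)) ∧ q2) ↔ ((q2 ∨ q2) ↔ (¬q4 ∧ (q1 ∧ q2)))): β-rule — branch into T ((q1 ∨ (¬q1 ∧ q2)) ∧ q2), F ((q2 ∨ q2) ↔ (¬q4 ∧ (q1 ∧ q2)))  //  F ((q1 ∨ (¬q1 ∧ q2)) ∧ q2), T ((q2 ∨ q2) ↔ (¬q4 ∧ (q1 ∧ q2))).
  branch 1 (add T ((q1 ∨ (¬q1 ∧ q2)) ∧ q2), F ((q2 ∨ q2) ↔ (¬q4 ∧ (q1 ∧ q2)))):
    T ((q1 ∨ (¬q1 ∧ q2)) ∧ q2): α-rule — add T (q1 ∨ (¬q1 ∧ q2)), T q2.
    F ((q2 ∨ q2) ↔ (¬q4 ∧ (q1 ∧ q2))): β-rule — branch into T (q2 ∨ q2), F (¬q4 ∧ (q1 ∧ q2))  //  F (q2 ∨ q2), T (¬q4 ∧ (q1 ∧ q2)).
      branch 1.1 (add T (q2 ∨ q2), F (¬q4 ∧ (q1 ∧ q2))):
        T (q1 ∨ (¬q1 ∧ q2)): β-rule — branch into T q1  //  T (¬q1 ∧ q2).
          branch 1.1.1 (add T q1):
            T (q2 ∨ q2): β-rule — branch into T q2  //  T q2.
              branch 1.1.1.1 (add T q2):
                F (¬q4 ∧ (q1 ∧ q2)): β-rule — branch into F ¬q4  //  F (q1 ∧ q2).
                  branch 1.1.1.1.1 (add F ¬q4):
                    ○ open, literals {q1=T, q2=T, q4=T}.
                  branch 1.1.1.1.2 (add F (q1 ∧ q2)):
                    F (q1 ∧ q2): β-rule — branch into F q1  //  F q2.
                      branch 1.1.1.1.2.1 (add F q1):
                        × closes — contains both q1 and ¬q1.
                      branch 1.1.1.1.2.2 (add F q2):
                        × closes — contains both q2 and ¬q2.
              branch 1.1.1.2 (add T q2):
                F (¬q4 ∧ (q1 ∧ q2)): β-rule — branch into F ¬q4  //  F (q1 ∧ q2).
                  branch 1.1.1.2.1 (add F ¬q4):
                    ○ open, literals {q1=T, q2=T, q4=T}.
                  branch 1.1.1.2.2 (add F (q1 ∧ q2)):
                    F (q1 ∧ q2): β-rule — branch into F q1  //  F q2.
                      branch 1.1.1.2.2.1 (add F q1):
                        × closes — contains both q1 and ¬q1.
                      branch 1.1.1.2.2.2 (add F q2):
                        × closes — contains both q2 and ¬q2.
          branch 1.1.2 (add T (¬q1 ∧ q2)):
            T (¬q1 ∧ q2): α-rule — add T ¬q1, T q2.
            T (q2 ∨ q2): β-rule — branch into T q2  //  T q2.
              branch 1.1.2.1 (add T q2):
                F (¬q4 ∧ (q1 ∧ q2)): β-rule — branch into F ¬q4  //  F (q1 ∧ q2).
                  branch 1.1.2.1.1 (add F ¬q4):
                    ○ open, literals {q1=F, q2=T, q4=T}.
                  branch 1.1.2.1.2 (add F (q1 ∧ q2)):
                    F (q1 ∧ q2): β-rule — branch into F q1  //  F q2.
                      branch 1.1.2.1.2.1 (add F q1):
                        ○ open, literals {q1=F, q2=T}.
                      branch 1.1.2.1.2.2 (add F q2):
                        × closes — contains both q2 and ¬q2.
              branch 1.1.2.2 (add T q2):
                F (¬q4 ∧ (q1 ∧ q2)): β-rule — branch into F ¬q4  //  F (q1 ∧ q2).
                  branch 1.1.2.2.1 (add F ¬q4):
                    ○ open, literals {q1=F, q2=T, q4=T}.
                  branch 1.1.2.2.2 (add F (q1 ∧ q2)):
                    F (q1 ∧ q2): β-rule — branch into F q1  //  F q2.
                      branch 1.1.2.2.2.1 (add F q1):
                        ○ open, literals {q1=F, q2=T}.
                      branch 1.1.2.2.2.2 (add F q2):
                        × closes — contains both q2 and ¬q2.
      branch 1.2 (add F (q2 ∨ q2), T (¬q4 ∧ (q1 ∧ q2))):
        F (q2 ∨ q2): α-rule — add F q2, F q2.
        × closes — contains both q2 and ¬q2.
  branch 2 (add F ((q1 ∨ (¬q1 ∧ q2)) ∧ q2), T ((q2 ∨ q2) ↔ (¬q4 ∧ (q1 ∧ q2)))):
    F ((q1 ∨ (¬q1 ∧ q2)) ∧ q2): β-rule — branch into F (q1 ∨ (¬q1 ∧ q2))  //  F q2.
      branch 2.1 (add F (q1 ∨ (¬q1 ∧ q2))):
        F (q1 ∨ (¬q1 ∧ q2)): α-rule — add F q1, F (¬q1 ∧ q2).
        T ((q2 ∨ q2) ↔ (¬q4 ∧ (q1 ∧ q2))): β-rule — branch into T (q2 ∨ q2), T (¬q4 ∧ (q1 ∧ q2))  //  F (q2 ∨ q2), F (¬q4 ∧ (q1 ∧ q2)).
          branch 2.1.1 (add T (q2 ∨ q2), T (¬q4 ∧ (q1 ∧ q2))):
            T (¬q4 ∧ (q1 ∧ q2)): α-rule — add T ¬q4, T (q1 ∧ q2).
            T (q1 ∧ q2): α-rule — add T q1, T q2.
            × closes — contains both q1 and ¬q1.
          branch 2.1.2 (add F (q2 ∨ q2), F (¬q4 ∧ (q1 ∧ q2))):
            F (q2 ∨ q2): α-rule — add F q2, F q2.
            F (¬q1 ∧ q2): β-rule — branch into F ¬q1  //  F q2.
              branch 2.1.2.1 (add F ¬q1):
                × closes — contains both q1 and ¬q1.
              branch 2.1.2.2 (add F q2):
                F (¬q4 ∧ (q1 ∧ q2)): β-rule — branch into F ¬q4  //  F (q1 ∧ q2).
                  branch 2.1.2.2.1 (add F ¬q4):
                    ○ open, literals {q1=F, q2=F, q4=T}.
                  branch 2.1.2.2.2 (add F (q1 ∧ q2)):
                    F (q1 ∧ q2): β-rule — branch into F q1  //  F q2.
                      branch 2.1.2.2.2.1 (add F q1):
                        ○ open, literals {q1=F, q2=F}.
                      branch 2.1.2.2.2.2 (add F q2):
                        ○ open, literals {q1=F, q2=F}.
      branch 2.2 (add F q2):
        T ((q2 ∨ q2) ↔ (¬q4 ∧ (q1 ∧ q2))): β-rule — branch into T (q2 ∨ q2), T (¬q4 ∧ (q1 ∧ q2))  //  F (q2 ∨ q2), F (¬q4 ∧ (q1 ∧ q2)).
          branch 2.2.1 (add T (q2 ∨ q2), T (¬q4 ∧ (q1 ∧ q2))):
            T (¬q4 ∧ (q1 ∧ q2)): α-rule — add T ¬q4, T (q1 ∧ q2).
            T (q1 ∧ q2): α-rule — add T q1, T q2.
            × closes — contains both q2 and ¬q2.
          branch 2.2.2 (add F (q2 ∨ q2), F (¬q4 ∧ (q1 ∧ q2))):
            F (q2 ∨ q2): α-rule — add F q2, F q2.
            F (¬q4 ∧ (q1 ∧ q2)): β-rule — branch into F ¬q4  //  F (q1 ∧ q2).
              branch 2.2.2.1 (add F ¬q4):
                ○ open, literals {q2=F, q4=T}.
              branch 2.2.2.2 (add F (q1 ∧ q2)):
                F (q1 ∧ q2): β-rule — branch into F q1  //  F q2.
                  branch 2.2.2.2.1 (add F q1):
                    ○ open, literals {q1=F, q2=F}.
                  branch 2.2.2.2.2 (add F q2):
                    ○ open, literals {q2=F}.
10 branches closed, 12 open.
An open branch gives a countermodel: q1=T, q2=T, q4=T (unmentioned atoms arbitrary); under it the original formula is false.

Not valid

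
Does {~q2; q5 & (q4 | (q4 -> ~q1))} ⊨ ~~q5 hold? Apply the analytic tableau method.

Yes

Initial set: {T ~q2; T (q5 & (q4 | (q4 -> ~q1))); F ~~q5}.
T (q5 & (q4 | (q4 -> ~q1))): α-rule — add T q5, T (q4 | (q4 -> ~q1)).
F ~~q5: drop double negation, giving F q5.
× closes — contains both q5 and ~q5.
All 1 branch closes.
Every branch closed, so the premises entail the conclusion.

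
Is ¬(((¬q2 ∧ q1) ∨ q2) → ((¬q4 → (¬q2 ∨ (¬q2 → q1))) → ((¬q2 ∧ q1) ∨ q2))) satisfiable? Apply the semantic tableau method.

Unsatisfiable

Initial set: {¬(((¬q2 ∧ q1) ∨ q2) → ((¬q4 → (¬q2 ∨ (¬q2 → q1))) → ((¬q2 ∧ q1) ∨ q2)))}.
¬(((¬q2 ∧ q1) ∨ q2) → ((¬q4 → (¬q2 ∨ (¬q2 → q1))) → ((¬q2 ∧ q1) ∨ q2))): α-rule — add ((¬q2 ∧ q1) ∨ q2), ¬((¬q4 → (¬q2 ∨ (¬q2 → q1))) → ((¬q2 ∧ q1) ∨ q2)).
¬((¬q4 → (¬q2 ∨ (¬q2 → q1))) → ((¬q2 ∧ q1) ∨ q2)): α-rule — add (¬q4 → (¬q2 ∨ (¬q2 → q1))), ¬((¬q2 ∧ q1) ∨ q2).
¬((¬q2 ∧ q1) ∨ q2): α-rule — add ¬(¬q2 ∧ q1), ¬q2.
((¬q2 ∧ q1) ∨ q2): β-rule — branch into (¬q2 ∧ q1)  //  q2.
  branch 1 (add (¬q2 ∧ q1)):
    (¬q2 ∧ q1): α-rule — add ¬q2, q1.
    (¬q4 → (¬q2 ∨ (¬q2 → q1))): β-rule — branch into ¬¬q4  //  (¬q2 ∨ (¬q2 → q1)).
      branch 1.1 (add ¬¬q4):
        ¬(¬q2 ∧ q1): β-rule — branch into ¬¬q2  //  ¬q1.
          branch 1.1.1 (add ¬¬q2):
            × closes — contains both q2 and ¬q2.
          branch 1.1.2 (add ¬q1):
            × closes — contains both q1 and ¬q1.
      branch 1.2 (add (¬q2 ∨ (¬q2 → q1))):
        ¬(¬q2 ∧ q1): β-rule — branch into ¬¬q2  //  ¬q1.
          branch 1.2.1 (add ¬¬q2):
            × closes — contains both q2 and ¬q2.
          branch 1.2.2 (add ¬q1):
            × closes — contains both q1 and ¬q1.
  branch 2 (add q2):
    × closes — contains both q2 and ¬q2.
All 5 branches close.
Every branch closed; the formula is unsatisfiable.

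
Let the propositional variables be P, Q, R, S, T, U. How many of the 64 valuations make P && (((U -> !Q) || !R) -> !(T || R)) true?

Initial set: {(P && (((U -> !Q) || !R) -> !(T || R)))}.
(P && (((U -> !Q) || !R) -> !(T || R))): α-rule — add P, (((U -> !Q) || !R) -> !(T || R)).
(((U -> !Q) || !R) -> !(T || R)): β-rule — branch into !((U -> !Q) || !R)  //  !(T || R).
  branch 1 (add !((U -> !Q) || !R)):
    !((U -> !Q) || !R): α-rule — add !(U -> !Q), !!R.
    !(U -> !Q): α-rule — add U, !!Q.
    ○ open, literals {P=T, Q=T, R=T, U=T}.
  branch 2 (add !(T || R)):
    !(T || R): α-rule — add !T, !R.
    ○ open, literals {P=T, R=F, T=F}.
0 branches closed, 2 open.
Each open branch fixes some atoms; the unmentioned ones are free. Counting distinct full assignments: branch {P=T, Q=T, R=T, U=T} (S, T) contributes 4 new; branch {P=T, R=F, T=F} (Q, S, U) contributes 8 new. Total: 12.

12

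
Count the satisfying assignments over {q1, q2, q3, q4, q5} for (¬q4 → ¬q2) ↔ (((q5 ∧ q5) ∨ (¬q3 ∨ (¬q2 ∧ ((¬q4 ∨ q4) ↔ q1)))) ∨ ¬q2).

24

Initial set: {((¬q4 → ¬q2) ↔ (((q5 ∧ q5) ∨ (¬q3 ∨ (¬q2 ∧ ((¬q4 ∨ q4) ↔ q1)))) ∨ ¬q2))}.
((¬q4 → ¬q2) ↔ (((q5 ∧ q5) ∨ (¬q3 ∨ (¬q2 ∧ ((¬q4 ∨ q4) ↔ q1)))) ∨ ¬q2)): β-rule — branch into (¬q4 → ¬q2), (((q5 ∧ q5) ∨ (¬q3 ∨ (¬q2 ∧ ((¬q4 ∨ q4) ↔ q1)))) ∨ ¬q2)  //  ¬(¬q4 → ¬q2), ¬(((q5 ∧ q5) ∨ (¬q3 ∨ (¬q2 ∧ ((¬q4 ∨ q4) ↔ q1)))) ∨ ¬q2).
  branch 1 (add (¬q4 → ¬q2), (((q5 ∧ q5) ∨ (¬q3 ∨ (¬q2 ∧ ((¬q4 ∨ q4) ↔ q1)))) ∨ ¬q2)):
    (¬q4 → ¬q2): β-rule — branch into ¬¬q4  //  ¬q2.
      branch 1.1 (add ¬¬q4):
        (((q5 ∧ q5) ∨ (¬q3 ∨ (¬q2 ∧ ((¬q4 ∨ q4) ↔ q1)))) ∨ ¬q2): β-rule — branch into ((q5 ∧ q5) ∨ (¬q3 ∨ (¬q2 ∧ ((¬q4 ∨ q4) ↔ q1))))  //  ¬q2.
          branch 1.1.1 (add ((q5 ∧ q5) ∨ (¬q3 ∨ (¬q2 ∧ ((¬q4 ∨ q4) ↔ q1))))):
            ((q5 ∧ q5) ∨ (¬q3 ∨ (¬q2 ∧ ((¬q4 ∨ q4) ↔ q1)))): β-rule — branch into (q5 ∧ q5)  //  (¬q3 ∨ (¬q2 ∧ ((¬q4 ∨ q4) ↔ q1))).
              branch 1.1.1.1 (add (q5 ∧ q5)):
                (q5 ∧ q5): α-rule — add q5, q5.
                ○ open, literals {q4=1, q5=1}.
              branch 1.1.1.2 (add (¬q3 ∨ (¬q2 ∧ ((¬q4 ∨ q4) ↔ q1)))):
                (¬q3 ∨ (¬q2 ∧ ((¬q4 ∨ q4) ↔ q1))): β-rule — branch into ¬q3  //  (¬q2 ∧ ((¬q4 ∨ q4) ↔ q1)).
                  branch 1.1.1.2.1 (add ¬q3):
                    ○ open, literals {q3=0, q4=1}.
                  branch 1.1.1.2.2 (add (¬q2 ∧ ((¬q4 ∨ q4) ↔ q1))):
                    (¬q2 ∧ ((¬q4 ∨ q4) ↔ q1)): α-rule — add ¬q2, ((¬q4 ∨ q4) ↔ q1).
                    ((¬q4 ∨ q4) ↔ q1): β-rule — branch into (¬q4 ∨ q4), q1  //  ¬(¬q4 ∨ q4), ¬q1.
                      branch 1.1.1.2.2.1 (add (¬q4 ∨ q4), q1):
                        (¬q4 ∨ q4): β-rule — branch into ¬q4  //  q4.
                          branch 1.1.1.2.2.1.1 (add ¬q4):
                            × closes — contains both q4 and ¬q4.
                          branch 1.1.1.2.2.1.2 (add q4):
                            ○ open, literals {q1=1, q2=0, q4=1}.
                      branch 1.1.1.2.2.2 (add ¬(¬q4 ∨ q4), ¬q1):
                        ¬(¬q4 ∨ q4): α-rule — add ¬¬q4, ¬q4.
                        × closes — contains both q4 and ¬q4.
          branch 1.1.2 (add ¬q2):
            ○ open, literals {q2=0, q4=1}.
      branch 1.2 (add ¬q2):
        (((q5 ∧ q5) ∨ (¬q3 ∨ (¬q2 ∧ ((¬q4 ∨ q4) ↔ q1)))) ∨ ¬q2): β-rule — branch into ((q5 ∧ q5) ∨ (¬q3 ∨ (¬q2 ∧ ((¬q4 ∨ q4) ↔ q1))))  //  ¬q2.
          branch 1.2.1 (add ((q5 ∧ q5) ∨ (¬q3 ∨ (¬q2 ∧ ((¬q4 ∨ q4) ↔ q1))))):
            ((q5 ∧ q5) ∨ (¬q3 ∨ (¬q2 ∧ ((¬q4 ∨ q4) ↔ q1)))): β-rule — branch into (q5 ∧ q5)  //  (¬q3 ∨ (¬q2 ∧ ((¬q4 ∨ q4) ↔ q1))).
              branch 1.2.1.1 (add (q5 ∧ q5)):
                (q5 ∧ q5): α-rule — add q5, q5.
                ○ open, literals {q2=0, q5=1}.
              branch 1.2.1.2 (add (¬q3 ∨ (¬q2 ∧ ((¬q4 ∨ q4) ↔ q1)))):
                (¬q3 ∨ (¬q2 ∧ ((¬q4 ∨ q4) ↔ q1))): β-rule — branch into ¬q3  //  (¬q2 ∧ ((¬q4 ∨ q4) ↔ q1)).
                  branch 1.2.1.2.1 (add ¬q3):
                    ○ open, literals {q2=0, q3=0}.
                  branch 1.2.1.2.2 (add (¬q2 ∧ ((¬q4 ∨ q4) ↔ q1))):
                    (¬q2 ∧ ((¬q4 ∨ q4) ↔ q1)): α-rule — add ¬q2, ((¬q4 ∨ q4) ↔ q1).
                    ((¬q4 ∨ q4) ↔ q1): β-rule — branch into (¬q4 ∨ q4), q1  //  ¬(¬q4 ∨ q4), ¬q1.
                      branch 1.2.1.2.2.1 (add (¬q4 ∨ q4), q1):
                        (¬q4 ∨ q4): β-rule — branch into ¬q4  //  q4.
                          branch 1.2.1.2.2.1.1 (add ¬q4):
                            ○ open, literals {q1=1, q2=0, q4=0}.
                          branch 1.2.1.2.2.1.2 (add q4):
                            ○ open, literals {q1=1, q2=0, q4=1}.
                      branch 1.2.1.2.2.2 (add ¬(¬q4 ∨ q4), ¬q1):
                        ¬(¬q4 ∨ q4): α-rule — add ¬¬q4, ¬q4.
                        × closes — contains both q4 and ¬q4.
          branch 1.2.2 (add ¬q2):
            ○ open, literals {q2=0}.
  branch 2 (add ¬(¬q4 → ¬q2), ¬(((q5 ∧ q5) ∨ (¬q3 ∨ (¬q2 ∧ ((¬q4 ∨ q4) ↔ q1)))) ∨ ¬q2)):
    ¬(¬q4 → ¬q2): α-rule — add ¬q4, ¬¬q2.
    ¬(((q5 ∧ q5) ∨ (¬q3 ∨ (¬q2 ∧ ((¬q4 ∨ q4) ↔ q1)))) ∨ ¬q2): α-rule — add ¬((q5 ∧ q5) ∨ (¬q3 ∨ (¬q2 ∧ ((¬q4 ∨ q4) ↔ q1)))), ¬¬q2.
    ¬((q5 ∧ q5) ∨ (¬q3 ∨ (¬q2 ∧ ((¬q4 ∨ q4) ↔ q1)))): α-rule — add ¬(q5 ∧ q5), ¬(¬q3 ∨ (¬q2 ∧ ((¬q4 ∨ q4) ↔ q1))).
    ¬(¬q3 ∨ (¬q2 ∧ ((¬q4 ∨ q4) ↔ q1))): α-rule — add ¬¬q3, ¬(¬q2 ∧ ((¬q4 ∨ q4) ↔ q1)).
    ¬(q5 ∧ q5): β-rule — branch into ¬q5  //  ¬q5.
      branch 2.1 (add ¬q5):
        ¬(¬q2 ∧ ((¬q4 ∨ q4) ↔ q1)): β-rule — branch into ¬¬q2  //  ¬((¬q4 ∨ q4) ↔ q1).
          branch 2.1.1 (add ¬¬q2):
            ○ open, literals {q2=1, q3=1, q4=0, q5=0}.
          branch 2.1.2 (add ¬((¬q4 ∨ q4) ↔ q1)):
            ¬((¬q4 ∨ q4) ↔ q1): β-rule — branch into (¬q4 ∨ q4), ¬q1  //  ¬(¬q4 ∨ q4), q1.
              branch 2.1.2.1 (add (¬q4 ∨ q4), ¬q1):
                (¬q4 ∨ q4): β-rule — branch into ¬q4  //  q4.
                  branch 2.1.2.1.1 (add ¬q4):
                    ○ open, literals {q1=0, q2=1, q3=1, q4=0, q5=0}.
                  branch 2.1.2.1.2 (add q4):
                    × closes — contains both q4 and ¬q4.
              branch 2.1.2.2 (add ¬(¬q4 ∨ q4), q1):
                ¬(¬q4 ∨ q4): α-rule — add ¬¬q4, ¬q4.
                × closes — contains both q4 and ¬q4.
      branch 2.2 (add ¬q5):
        ¬(¬q2 ∧ ((¬q4 ∨ q4) ↔ q1)): β-rule — branch into ¬¬q2  //  ¬((¬q4 ∨ q4) ↔ q1).
          branch 2.2.1 (add ¬¬q2):
            ○ open, literals {q2=1, q3=1, q4=0, q5=0}.
          branch 2.2.2 (add ¬((¬q4 ∨ q4) ↔ q1)):
            ¬((¬q4 ∨ q4) ↔ q1): β-rule — branch into (¬q4 ∨ q4), ¬q1  //  ¬(¬q4 ∨ q4), q1.
              branch 2.2.2.1 (add (¬q4 ∨ q4), ¬q1):
                (¬q4 ∨ q4): β-rule — branch into ¬q4  //  q4.
                  branch 2.2.2.1.1 (add ¬q4):
                    ○ open, literals {q1=0, q2=1, q3=1, q4=0, q5=0}.
                  branch 2.2.2.1.2 (add q4):
                    × closes — contains both q4 and ¬q4.
              branch 2.2.2.2 (add ¬(¬q4 ∨ q4), q1):
                ¬(¬q4 ∨ q4): α-rule — add ¬¬q4, ¬q4.
                × closes — contains both q4 and ¬q4.
7 branches closed, 13 open.
Each open branch fixes some atoms; the unmentioned ones are free. Counting distinct full assignments: branch {q4=1, q5=1} (q1, q2, q3) contributes 8 new; branch {q3=0, q4=1} (q1, q2, q5) contributes 4 new; branch {q1=1, q2=0, q4=1} (q3, q5) contributes 1 new; branch {q2=0, q4=1} (q1, q3, q5) contributes 1 new; branch {q2=0, q5=1} (q1, q3, q4) contributes 4 new; branch {q2=0, q3=0} (q1, q4, q5) contributes 2 new; branch {q1=1, q2=0, q4=0} (q3, q5) contributes 1 new; branch {q1=1, q2=0, q4=1} (q3, q5) contributes 0 new; branch {q2=0} (q1, q3, q4, q5) contributes 1 new; branch {q2=1, q3=1, q4=0, q5=0} (q1) contributes 2 new; branch {q1=0, q2=1, q3=1, q4=0, q5=0} (none free) contributes 0 new; branch {q2=1, q3=1, q4=0, q5=0} (q1) contributes 0 new; branch {q1=0, q2=1, q3=1, q4=0, q5=0} (none free) contributes 0 new. Total: 24.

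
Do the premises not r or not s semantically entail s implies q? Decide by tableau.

No

Initial set: {(not r or not s); not (s implies q)}.
not (s implies q): α-rule — add s, not q.
(not r or not s): β-rule — branch into not r  //  not s.
  branch 1 (add not r):
    ○ open, literals {q=0, r=0, s=1}.
  branch 2 (add not s):
    × closes — contains both s and not s.
1 branch closed, 1 open.
An open branch gives a countermodel: q=0, r=0, s=1 (unmentioned atoms arbitrary); the premises hold there but the conclusion fails.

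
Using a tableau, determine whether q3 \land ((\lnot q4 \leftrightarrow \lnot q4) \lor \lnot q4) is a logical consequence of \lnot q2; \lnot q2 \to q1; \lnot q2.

No

Initial set: {\lnot q2; (\lnot q2 \to q1); \lnot q2; \lnot (q3 \land ((\lnot q4 \leftrightarrow \lnot q4) \lor \lnot q4))}.
(\lnot q2 \to q1): β-rule — branch into \lnot \lnot q2  //  q1.
  branch 1 (add \lnot \lnot q2):
    × closes — contains both q2 and \lnot q2.
  branch 2 (add q1):
    \lnot (q3 \land ((\lnot q4 \leftrightarrow \lnot q4) \lor \lnot q4)): β-rule — branch into \lnot q3  //  \lnot ((\lnot q4 \leftrightarrow \lnot q4) \lor \lnot q4).
      branch 2.1 (add \lnot q3):
        ○ open, literals {q1=T, q2=F, q3=F}.
      branch 2.2 (add \lnot ((\lnot q4 \leftrightarrow \lnot q4) \lor \lnot q4)):
        \lnot ((\lnot q4 \leftrightarrow \lnot q4) \lor \lnot q4): α-rule — add \lnot (\lnot q4 \leftrightarrow \lnot q4), \lnot \lnot q4.
        \lnot (\lnot q4 \leftrightarrow \lnot q4): β-rule — branch into \lnot q4, \lnot \lnot q4  //  \lnot \lnot q4, \lnot q4.
          branch 2.2.1 (add \lnot q4, \lnot \lnot q4):
            × closes — contains both q4 and \lnot q4.
          branch 2.2.2 (add \lnot \lnot q4, \lnot q4):
            × closes — contains both q4 and \lnot q4.
3 branches closed, 1 open.
An open branch gives a countermodel: q1=T, q2=F, q3=F (unmentioned atoms arbitrary); the premises hold there but the conclusion fails.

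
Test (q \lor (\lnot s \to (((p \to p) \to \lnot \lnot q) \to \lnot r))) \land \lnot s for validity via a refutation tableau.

Not valid

Assume the negation and expand:
Initial set: {F ((q \lor (\lnot s \to (((p \to p) \to \lnot \lnot q) \to \lnot r))) \land \lnot s)}.
F ((q \lor (\lnot s \to (((p \to p) \to \lnot \lnot q) \to \lnot r))) \land \lnot s): β-rule — branch into F (q \lor (\lnot s \to (((p \to p) \to \lnot \lnot q) \to \lnot r)))  //  F \lnot s.
  branch 1 (add F (q \lor (\lnot s \to (((p \to p) \to \lnot \lnot q) \to \lnot r)))):
    F (q \lor (\lnot s \to (((p \to p) \to \lnot \lnot q) \to \lnot r))): α-rule — add F q, F (\lnot s \to (((p \to p) \to \lnot \lnot q) \to \lnot r)).
    F (\lnot s \to (((p \to p) \to \lnot \lnot q) \to \lnot r)): α-rule — add T \lnot s, F (((p \to p) \to \lnot \lnot q) \to \lnot r).
    F (((p \to p) \to \lnot \lnot q) \to \lnot r): α-rule — add T ((p \to p) \to \lnot \lnot q), F \lnot r.
    T ((p \to p) \to \lnot \lnot q): β-rule — branch into F (p \to p)  //  T \lnot \lnot q.
      branch 1.1 (add F (p \to p)):
        F (p \to p): α-rule — add T p, F p.
        × closes — contains both p and \lnot p.
      branch 1.2 (add T \lnot \lnot q):
        T \lnot \lnot q: drop double negation, giving T q.
        × closes — contains both q and \lnot q.
  branch 2 (add F \lnot s):
    ○ open, literals {s=1}.
2 branches closed, 1 open.
An open branch gives a countermodel: s=1 (unmentioned atoms arbitrary); under it the original formula is false.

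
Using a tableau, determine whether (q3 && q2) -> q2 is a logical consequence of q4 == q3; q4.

Initial set: {(q4 == q3); q4; !((q3 && q2) -> q2)}.
!((q3 && q2) -> q2): α-rule — add (q3 && q2), !q2.
(q3 && q2): α-rule — add q3, q2.
× closes — contains both q2 and !q2.
All 1 branch closes.
Every branch closed, so the premises entail the conclusion.

Yes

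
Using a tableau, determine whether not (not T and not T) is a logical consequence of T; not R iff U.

Yes

Initial set: {T; (not R iff U); not not (not T and not T)}.
not not (not T and not T): α-rule — add not T, not T.
× closes — contains both T and not T.
All 1 branch closes.
Every branch closed, so the premises entail the conclusion.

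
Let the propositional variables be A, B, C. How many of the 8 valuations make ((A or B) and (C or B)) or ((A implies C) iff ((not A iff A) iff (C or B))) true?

6

Initial set: {T (((A or B) and (C or B)) or ((A implies C) iff ((not A iff A) iff (C or B))))}.
T (((A or B) and (C or B)) or ((A implies C) iff ((not A iff A) iff (C or B)))): β-rule — branch into T ((A or B) and (C or B))  //  T ((A implies C) iff ((not A iff A) iff (C or B))).
  branch 1 (add T ((A or B) and (C or B))):
    T ((A or B) and (C or B)): α-rule — add T (A or B), T (C or B).
    T (A or B): β-rule — branch into T A  //  T B.
      branch 1.1 (add T A):
        T (C or B): β-rule — branch into T C  //  T B.
          branch 1.1.1 (add T C):
            ○ open, literals {A=1, C=1}.
          branch 1.1.2 (add T B):
            ○ open, literals {A=1, B=1}.
      branch 1.2 (add T B):
        T (C or B): β-rule — branch into T C  //  T B.
          branch 1.2.1 (add T C):
            ○ open, literals {B=1, C=1}.
          branch 1.2.2 (add T B):
            ○ open, literals {B=1}.
  branch 2 (add T ((A implies C) iff ((not A iff A) iff (C or B)))):
    T ((A implies C) iff ((not A iff A) iff (C or B))): β-rule — branch into T (A implies C), T ((not A iff A) iff (C or B))  //  F (A implies C), F ((not A iff A) iff (C or B)).
      branch 2.1 (add T (A implies C), T ((not A iff A) iff (C or B))):
        T (A implies C): β-rule — branch into F A  //  T C.
          branch 2.1.1 (add F A):
            T ((not A iff A) iff (C or B)): β-rule — branch into T (not A iff A), T (C or B)  //  F (not A iff A), F (C or B).
              branch 2.1.1.1 (add T (not A iff A), T (C or B)):
                T (not A iff A): β-rule — branch into T not A, T A  //  F not A, F A.
                  branch 2.1.1.1.1 (add T not A, T A):
                    × closes — contains both A and not A.
                  branch 2.1.1.1.2 (add F not A, F A):
                    × closes — contains both A and not A.
              branch 2.1.1.2 (add F (not A iff A), F (C or B)):
                F (C or B): α-rule — add F C, F B.
                F (not A iff A): β-rule — branch into T not A, F A  //  F not A, T A.
                  branch 2.1.1.2.1 (add T not A, F A):
                    ○ open, literals {A=0, B=0, C=0}.
                  branch 2.1.1.2.2 (add F not A, T A):
                    × closes — contains both A and not A.
          branch 2.1.2 (add T C):
            T ((not A iff A) iff (C or B)): β-rule — branch into T (not A iff A), T (C or B)  //  F (not A iff A), F (C or B).
              branch 2.1.2.1 (add T (not A iff A), T (C or B)):
                T (not A iff A): β-rule — branch into T not A, T A  //  F not A, F A.
                  branch 2.1.2.1.1 (add T not A, T A):
                    × closes — contains both A and not A.
                  branch 2.1.2.1.2 (add F not A, F A):
                    × closes — contains both A and not A.
              branch 2.1.2.2 (add F (not A iff A), F (C or B)):
                F (C or B): α-rule — add F C, F B.
                × closes — contains both C and not C.
      branch 2.2 (add F (A implies C), F ((not A iff A) iff (C or B))):
        F (A implies C): α-rule — add T A, F C.
        F ((not A iff A) iff (C or B)): β-rule — branch into T (not A iff A), F (C or B)  //  F (not A iff A), T (C or B).
          branch 2.2.1 (add T (not A iff A), F (C or B)):
            F (C or B): α-rule — add F C, F B.
            T (not A iff A): β-rule — branch into T not A, T A  //  F not A, F A.
              branch 2.2.1.1 (add T not A, T A):
                × closes — contains both A and not A.
              branch 2.2.1.2 (add F not A, F A):
                × closes — contains both A and not A.
          branch 2.2.2 (add F (not A iff A), T (C or B)):
            F (not A iff A): β-rule — branch into T not A, F A  //  F not A, T A.
              branch 2.2.2.1 (add T not A, F A):
                × closes — contains both A and not A.
              branch 2.2.2.2 (add F not A, T A):
                T (C or B): β-rule — branch into T C  //  T B.
                  branch 2.2.2.2.1 (add T C):
                    × closes — contains both C and not C.
                  branch 2.2.2.2.2 (add T B):
                    ○ open, literals {A=1, B=1, C=0}.
10 branches closed, 6 open.
Each open branch fixes some atoms; the unmentioned ones are free. Counting distinct full assignments: branch {A=1, C=1} (B) contributes 2 new; branch {A=1, B=1} (C) contributes 1 new; branch {B=1, C=1} (A) contributes 1 new; branch {B=1} (A, C) contributes 1 new; branch {A=0, B=0, C=0} (none free) contributes 1 new; branch {A=1, B=1, C=0} (none free) contributes 0 new. Total: 6.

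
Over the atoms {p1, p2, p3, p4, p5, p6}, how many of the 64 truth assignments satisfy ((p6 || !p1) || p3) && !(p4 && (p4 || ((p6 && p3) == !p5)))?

Initial set: {(((p6 || !p1) || p3) && !(p4 && (p4 || ((p6 && p3) == !p5))))}.
(((p6 || !p1) || p3) && !(p4 && (p4 || ((p6 && p3) == !p5)))): α-rule — add ((p6 || !p1) || p3), !(p4 && (p4 || ((p6 && p3) == !p5))).
((p6 || !p1) || p3): β-rule — branch into (p6 || !p1)  //  p3.
  branch 1 (add (p6 || !p1)):
    !(p4 && (p4 || ((p6 && p3) == !p5))): β-rule — branch into !p4  //  !(p4 || ((p6 && p3) == !p5)).
      branch 1.1 (add !p4):
        (p6 || !p1): β-rule — branch into p6  //  !p1.
          branch 1.1.1 (add p6):
            ○ open, literals {p4=F, p6=T}.
          branch 1.1.2 (add !p1):
            ○ open, literals {p1=F, p4=F}.
      branch 1.2 (add !(p4 || ((p6 && p3) == !p5))):
        !(p4 || ((p6 && p3) == !p5)): α-rule — add !p4, !((p6 && p3) == !p5).
        (p6 || !p1): β-rule — branch into p6  //  !p1.
          branch 1.2.1 (add p6):
            !((p6 && p3) == !p5): β-rule — branch into (p6 && p3), !!p5  //  !(p6 && p3), !p5.
              branch 1.2.1.1 (add (p6 && p3), !!p5):
                (p6 && p3): α-rule — add p6, p3.
                ○ open, literals {p3=T, p4=F, p5=T, p6=T}.
              branch 1.2.1.2 (add !(p6 && p3), !p5):
                !(p6 && p3): β-rule — branch into !p6  //  !p3.
                  branch 1.2.1.2.1 (add !p6):
                    × closes — contains both p6 and !p6.
                  branch 1.2.1.2.2 (add !p3):
                    ○ open, literals {p3=F, p4=F, p5=F, p6=T}.
          branch 1.2.2 (add !p1):
            !((p6 && p3) == !p5): β-rule — branch into (p6 && p3), !!p5  //  !(p6 && p3), !p5.
              branch 1.2.2.1 (add (p6 && p3), !!p5):
                (p6 && p3): α-rule — add p6, p3.
                ○ open, literals {p1=F, p3=T, p4=F, p5=T, p6=T}.
              branch 1.2.2.2 (add !(p6 && p3), !p5):
                !(p6 && p3): β-rule — branch into !p6  //  !p3.
                  branch 1.2.2.2.1 (add !p6):
                    ○ open, literals {p1=F, p4=F, p5=F, p6=F}.
                  branch 1.2.2.2.2 (add !p3):
                    ○ open, literals {p1=F, p3=F, p4=F, p5=F}.
  branch 2 (add p3):
    !(p4 && (p4 || ((p6 && p3) == !p5))): β-rule — branch into !p4  //  !(p4 || ((p6 && p3) == !p5)).
      branch 2.1 (add !p4):
        ○ open, literals {p3=T, p4=F}.
      branch 2.2 (add !(p4 || ((p6 && p3) == !p5))):
        !(p4 || ((p6 && p3) == !p5)): α-rule — add !p4, !((p6 && p3) == !p5).
        !((p6 && p3) == !p5): β-rule — branch into (p6 && p3), !!p5  //  !(p6 && p3), !p5.
          branch 2.2.1 (add (p6 && p3), !!p5):
            (p6 && p3): α-rule — add p6, p3.
            ○ open, literals {p3=T, p4=F, p5=T, p6=T}.
          branch 2.2.2 (add !(p6 && p3), !p5):
            !(p6 && p3): β-rule — branch into !p6  //  !p3.
              branch 2.2.2.1 (add !p6):
                ○ open, literals {p3=T, p4=F, p5=F, p6=F}.
              branch 2.2.2.2 (add !p3):
                × closes — contains both p3 and !p3.
2 branches closed, 10 open.
Each open branch fixes some atoms; the unmentioned ones are free. Counting distinct full assignments: branch {p4=F, p6=T} (p1, p2, p3, p5) contributes 16 new; branch {p1=F, p4=F} (p2, p3, p5, p6) contributes 8 new; branch {p3=T, p4=F, p5=T, p6=T} (p1, p2) contributes 0 new; branch {p3=F, p4=F, p5=F, p6=T} (p1, p2) contributes 0 new; branch {p1=F, p3=T, p4=F, p5=T, p6=T} (p2) contributes 0 new; branch {p1=F, p4=F, p5=F, p6=F} (p2, p3) contributes 0 new; branch {p1=F, p3=F, p4=F, p5=F} (p2, p6) contributes 0 new; branch {p3=T, p4=F} (p1, p2, p5, p6) contributes 4 new; branch {p3=T, p4=F, p5=T, p6=T} (p1, p2) contributes 0 new; branch {p3=T, p4=F, p5=F, p6=F} (p1, p2) contributes 0 new. Total: 28.

28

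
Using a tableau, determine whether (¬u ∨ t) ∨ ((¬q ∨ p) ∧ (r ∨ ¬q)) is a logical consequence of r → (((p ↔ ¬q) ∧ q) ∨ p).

Initial set: {(r → (((p ↔ ¬q) ∧ q) ∨ p)); ¬((¬u ∨ t) ∨ ((¬q ∨ p) ∧ (r ∨ ¬q)))}.
¬((¬u ∨ t) ∨ ((¬q ∨ p) ∧ (r ∨ ¬q))): α-rule — add ¬(¬u ∨ t), ¬((¬q ∨ p) ∧ (r ∨ ¬q)).
¬(¬u ∨ t): α-rule — add ¬¬u, ¬t.
(r → (((p ↔ ¬q) ∧ q) ∨ p)): β-rule — branch into ¬r  //  (((p ↔ ¬q) ∧ q) ∨ p).
  branch 1 (add ¬r):
    ¬((¬q ∨ p) ∧ (r ∨ ¬q)): β-rule — branch into ¬(¬q ∨ p)  //  ¬(r ∨ ¬q).
      branch 1.1 (add ¬(¬q ∨ p)):
        ¬(¬q ∨ p): α-rule — add ¬¬q, ¬p.
        ○ open, literals {p=F, q=T, r=F, t=F, u=T}.
      branch 1.2 (add ¬(r ∨ ¬q)):
        ¬(r ∨ ¬q): α-rule — add ¬r, ¬¬q.
        ○ open, literals {q=T, r=F, t=F, u=T}.
  branch 2 (add (((p ↔ ¬q) ∧ q) ∨ p)):
    ¬((¬q ∨ p) ∧ (r ∨ ¬q)): β-rule — branch into ¬(¬q ∨ p)  //  ¬(r ∨ ¬q).
      branch 2.1 (add ¬(¬q ∨ p)):
        ¬(¬q ∨ p): α-rule — add ¬¬q, ¬p.
        (((p ↔ ¬q) ∧ q) ∨ p): β-rule — branch into ((p ↔ ¬q) ∧ q)  //  p.
          branch 2.1.1 (add ((p ↔ ¬q) ∧ q)):
            ((p ↔ ¬q) ∧ q): α-rule — add (p ↔ ¬q), q.
            (p ↔ ¬q): β-rule — branch into p, ¬q  //  ¬p, ¬¬q.
              branch 2.1.1.1 (add p, ¬q):
                × closes — contains both p and ¬p.
              branch 2.1.1.2 (add ¬p, ¬¬q):
                ○ open, literals {p=F, q=T, t=F, u=T}.
          branch 2.1.2 (add p):
            × closes — contains both p and ¬p.
      branch 2.2 (add ¬(r ∨ ¬q)):
        ¬(r ∨ ¬q): α-rule — add ¬r, ¬¬q.
        (((p ↔ ¬q) ∧ q) ∨ p): β-rule — branch into ((p ↔ ¬q) ∧ q)  //  p.
          branch 2.2.1 (add ((p ↔ ¬q) ∧ q)):
            ((p ↔ ¬q) ∧ q): α-rule — add (p ↔ ¬q), q.
            (p ↔ ¬q): β-rule — branch into p, ¬q  //  ¬p, ¬¬q.
              branch 2.2.1.1 (add p, ¬q):
                × closes — contains both q and ¬q.
              branch 2.2.1.2 (add ¬p, ¬¬q):
                ○ open, literals {p=F, q=T, r=F, t=F, u=T}.
          branch 2.2.2 (add p):
            ○ open, literals {p=T, q=T, r=F, t=F, u=T}.
3 branches closed, 5 open.
An open branch gives a countermodel: p=F, q=T, r=F, t=F, u=T (unmentioned atoms arbitrary); the premises hold there but the conclusion fails.

No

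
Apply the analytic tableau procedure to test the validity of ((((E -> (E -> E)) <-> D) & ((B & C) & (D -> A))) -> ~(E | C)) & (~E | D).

Not valid

Assume the negation and expand:
Initial set: {~(((((E -> (E -> E)) <-> D) & ((B & C) & (D -> A))) -> ~(E | C)) & (~E | D))}.
~(((((E -> (E -> E)) <-> D) & ((B & C) & (D -> A))) -> ~(E | C)) & (~E | D)): β-rule — branch into ~((((E -> (E -> E)) <-> D) & ((B & C) & (D -> A))) -> ~(E | C))  //  ~(~E | D).
  branch 1 (add ~((((E -> (E -> E)) <-> D) & ((B & C) & (D -> A))) -> ~(E | C))):
    ~((((E -> (E -> E)) <-> D) & ((B & C) & (D -> A))) -> ~(E | C)): α-rule — add (((E -> (E -> E)) <-> D) & ((B & C) & (D -> A))), ~~(E | C).
    (((E -> (E -> E)) <-> D) & ((B & C) & (D -> A))): α-rule — add ((E -> (E -> E)) <-> D), ((B & C) & (D -> A)).
    ((B & C) & (D -> A)): α-rule — add (B & C), (D -> A).
    (B & C): α-rule — add B, C.
    ~~(E | C): β-rule — branch into E  //  C.
      branch 1.1 (add E):
        ((E -> (E -> E)) <-> D): β-rule — branch into (E -> (E -> E)), D  //  ~(E -> (E -> E)), ~D.
          branch 1.1.1 (add (E -> (E -> E)), D):
            (D -> A): β-rule — branch into ~D  //  A.
              branch 1.1.1.1 (add ~D):
                × closes — contains both D and ~D.
              branch 1.1.1.2 (add A):
                (E -> (E -> E)): β-rule — branch into ~E  //  (E -> E).
                  branch 1.1.1.2.1 (add ~E):
                    × closes — contains both E and ~E.
                  branch 1.1.1.2.2 (add (E -> E)):
                    (E -> E): β-rule — branch into ~E  //  E.
                      branch 1.1.1.2.2.1 (add ~E):
                        × closes — contains both E and ~E.
                      branch 1.1.1.2.2.2 (add E):
                        ○ open, literals {A=1, B=1, C=1, D=1, E=1}.
          branch 1.1.2 (add ~(E -> (E -> E)), ~D):
            ~(E -> (E -> E)): α-rule — add E, ~(E -> E).
            ~(E -> E): α-rule — add E, ~E.
            × closes — contains both E and ~E.
      branch 1.2 (add C):
        ((E -> (E -> E)) <-> D): β-rule — branch into (E -> (E -> E)), D  //  ~(E -> (E -> E)), ~D.
          branch 1.2.1 (add (E -> (E -> E)), D):
            (D -> A): β-rule — branch into ~D  //  A.
              branch 1.2.1.1 (add ~D):
                × closes — contains both D and ~D.
              branch 1.2.1.2 (add A):
                (E -> (E -> E)): β-rule — branch into ~E  //  (E -> E).
                  branch 1.2.1.2.1 (add ~E):
                    ○ open, literals {A=1, B=1, C=1, D=1, E=0}.
                  branch 1.2.1.2.2 (add (E -> E)):
                    (E -> E): β-rule — branch into ~E  //  E.
                      branch 1.2.1.2.2.1 (add ~E):
                        ○ open, literals {A=1, B=1, C=1, D=1, E=0}.
                      branch 1.2.1.2.2.2 (add E):
                        ○ open, literals {A=1, B=1, C=1, D=1, E=1}.
          branch 1.2.2 (add ~(E -> (E -> E)), ~D):
            ~(E -> (E -> E)): α-rule — add E, ~(E -> E).
            ~(E -> E): α-rule — add E, ~E.
            × closes — contains both E and ~E.
  branch 2 (add ~(~E | D)):
    ~(~E | D): α-rule — add ~~E, ~D.
    ○ open, literals {D=0, E=1}.
6 branches closed, 5 open.
An open branch gives a countermodel: A=1, B=1, C=1, D=1, E=1 (unmentioned atoms arbitrary); under it the original formula is false.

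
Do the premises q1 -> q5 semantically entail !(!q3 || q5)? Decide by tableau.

No

Initial set: {(q1 -> q5); !!(!q3 || q5)}.
(q1 -> q5): β-rule — branch into !q1  //  q5.
  branch 1 (add !q1):
    !!(!q3 || q5): β-rule — branch into !q3  //  q5.
      branch 1.1 (add !q3):
        ○ open, literals {q1=F, q3=F}.
      branch 1.2 (add q5):
        ○ open, literals {q1=F, q5=T}.
  branch 2 (add q5):
    !!(!q3 || q5): β-rule — branch into !q3  //  q5.
      branch 2.1 (add !q3):
        ○ open, literals {q3=F, q5=T}.
      branch 2.2 (add q5):
        ○ open, literals {q5=T}.
0 branches closed, 4 open.
An open branch gives a countermodel: q1=F, q3=F (unmentioned atoms arbitrary); the premises hold there but the conclusion fails.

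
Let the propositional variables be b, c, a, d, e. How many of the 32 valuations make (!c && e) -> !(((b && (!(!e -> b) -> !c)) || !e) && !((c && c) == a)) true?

30

Initial set: {((!c && e) -> !(((b && (!(!e -> b) -> !c)) || !e) && !((c && c) == a)))}.
((!c && e) -> !(((b && (!(!e -> b) -> !c)) || !e) && !((c && c) == a))): β-rule — branch into !(!c && e)  //  !(((b && (!(!e -> b) -> !c)) || !e) && !((c && c) == a)).
  branch 1 (add !(!c && e)):
    !(!c && e): β-rule — branch into !!c  //  !e.
      branch 1.1 (add !!c):
        ○ open, literals {c=true}.
      branch 1.2 (add !e):
        ○ open, literals {e=false}.
  branch 2 (add !(((b && (!(!e -> b) -> !c)) || !e) && !((c && c) == a))):
    !(((b && (!(!e -> b) -> !c)) || !e) && !((c && c) == a)): β-rule — branch into !((b && (!(!e -> b) -> !c)) || !e)  //  !!((c && c) == a).
      branch 2.1 (add !((b && (!(!e -> b) -> !c)) || !e)):
        !((b && (!(!e -> b) -> !c)) || !e): α-rule — add !(b && (!(!e -> b) -> !c)), !!e.
        !(b && (!(!e -> b) -> !c)): β-rule — branch into !b  //  !(!(!e -> b) -> !c).
          branch 2.1.1 (add !b):
            ○ open, literals {b=false, e=true}.
          branch 2.1.2 (add !(!(!e -> b) -> !c)):
            !(!(!e -> b) -> !c): α-rule — add !(!e -> b), !!c.
            !(!e -> b): α-rule — add !e, !b.
            × closes — contains both e and !e.
      branch 2.2 (add !!((c && c) == a)):
        !!((c && c) == a): β-rule — branch into (c && c), a  //  !(c && c), !a.
          branch 2.2.1 (add (c && c), a):
            (c && c): α-rule — add c, c.
            ○ open, literals {a=true, c=true}.
          branch 2.2.2 (add !(c && c), !a):
            !(c && c): β-rule — branch into !c  //  !c.
              branch 2.2.2.1 (add !c):
                ○ open, literals {a=false, c=false}.
              branch 2.2.2.2 (add !c):
                ○ open, literals {a=false, c=false}.
1 branch closed, 6 open.
Each open branch fixes some atoms; the unmentioned ones are free. Counting distinct full assignments: branch {c=true} (b, a, d, e) contributes 16 new; branch {e=false} (b, c, a, d) contributes 8 new; branch {b=false, e=true} (c, a, d) contributes 4 new; branch {a=true, c=true} (b, d, e) contributes 0 new; branch {a=false, c=false} (b, d, e) contributes 2 new; branch {a=false, c=false} (b, d, e) contributes 0 new. Total: 30.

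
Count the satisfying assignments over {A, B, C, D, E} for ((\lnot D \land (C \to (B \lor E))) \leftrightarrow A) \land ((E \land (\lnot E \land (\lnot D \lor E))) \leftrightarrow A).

9

Initial set: {(((\lnot D \land (C \to (B \lor E))) \leftrightarrow A) \land ((E \land (\lnot E \land (\lnot D \lor E))) \leftrightarrow A))}.
(((\lnot D \land (C \to (B \lor E))) \leftrightarrow A) \land ((E \land (\lnot E \land (\lnot D \lor E))) \leftrightarrow A)): α-rule — add ((\lnot D \land (C \to (B \lor E))) \leftrightarrow A), ((E \land (\lnot E \land (\lnot D \lor E))) \leftrightarrow A).
((\lnot D \land (C \to (B \lor E))) \leftrightarrow A): β-rule — branch into (\lnot D \land (C \to (B \lor E))), A  //  \lnot (\lnot D \land (C \to (B \lor E))), \lnot A.
  branch 1 (add (\lnot D \land (C \to (B \lor E))), A):
    (\lnot D \land (C \to (B \lor E))): α-rule — add \lnot D, (C \to (B \lor E)).
    ((E \land (\lnot E \land (\lnot D \lor E))) \leftrightarrow A): β-rule — branch into (E \land (\lnot E \land (\lnot D \lor E))), A  //  \lnot (E \land (\lnot E \land (\lnot D \lor E))), \lnot A.
      branch 1.1 (add (E \land (\lnot E \land (\lnot D \lor E))), A):
        (E \land (\lnot E \land (\lnot D \lor E))): α-rule — add E, (\lnot E \land (\lnot D \lor E)).
        (\lnot E \land (\lnot D \lor E)): α-rule — add \lnot E, (\lnot D \lor E).
        × closes — contains both E and \lnot E.
      branch 1.2 (add \lnot (E \land (\lnot E \land (\lnot D \lor E))), \lnot A):
        × closes — contains both A and \lnot A.
  branch 2 (add \lnot (\lnot D \land (C \to (B \lor E))), \lnot A):
    ((E \land (\lnot E \land (\lnot D \lor E))) \leftrightarrow A): β-rule — branch into (E \land (\lnot E \land (\lnot D \lor E))), A  //  \lnot (E \land (\lnot E \land (\lnot D \lor E))), \lnot A.
      branch 2.1 (add (E \land (\lnot E \land (\lnot D \lor E))), A):
        × closes — contains both A and \lnot A.
      branch 2.2 (add \lnot (E \land (\lnot E \land (\lnot D \lor E))), \lnot A):
        \lnot (\lnot D \land (C \to (B \lor E))): β-rule — branch into \lnot \lnot D  //  \lnot (C \to (B \lor E)).
          branch 2.2.1 (add \lnot \lnot D):
            \lnot (E \land (\lnot E \land (\lnot D \lor E))): β-rule — branch into \lnot E  //  \lnot (\lnot E \land (\lnot D \lor E)).
              branch 2.2.1.1 (add \lnot E):
                ○ open, literals {A=false, D=true, E=false}.
              branch 2.2.1.2 (add \lnot (\lnot E \land (\lnot D \lor E))):
                \lnot (\lnot E \land (\lnot D \lor E)): β-rule — branch into \lnot \lnot E  //  \lnot (\lnot D \lor E).
                  branch 2.2.1.2.1 (add \lnot \lnot E):
                    ○ open, literals {A=false, D=true, E=true}.
                  branch 2.2.1.2.2 (add \lnot (\lnot D \lor E)):
                    \lnot (\lnot D \lor E): α-rule — add \lnot \lnot D, \lnot E.
                    ○ open, literals {A=false, D=true, E=false}.
          branch 2.2.2 (add \lnot (C \to (B \lor E))):
            \lnot (C \to (B \lor E)): α-rule — add C, \lnot (B \lor E).
            \lnot (B \lor E): α-rule — add \lnot B, \lnot E.
            \lnot (E \land (\lnot E \land (\lnot D \lor E))): β-rule — branch into \lnot E  //  \lnot (\lnot E \land (\lnot D \lor E)).
              branch 2.2.2.1 (add \lnot E):
                ○ open, literals {A=false, B=false, C=true, E=false}.
              branch 2.2.2.2 (add \lnot (\lnot E \land (\lnot D \lor E))):
                \lnot (\lnot E \land (\lnot D \lor E)): β-rule — branch into \lnot \lnot E  //  \lnot (\lnot D \lor E).
                  branch 2.2.2.2.1 (add \lnot \lnot E):
                    × closes — contains both E and \lnot E.
                  branch 2.2.2.2.2 (add \lnot (\lnot D \lor E)):
                    \lnot (\lnot D \lor E): α-rule — add \lnot \lnot D, \lnot E.
                    ○ open, literals {A=false, B=false, C=true, D=true, E=false}.
4 branches closed, 5 open.
Each open branch fixes some atoms; the unmentioned ones are free. Counting distinct full assignments: branch {A=false, D=true, E=false} (B, C) contributes 4 new; branch {A=false, D=true, E=true} (B, C) contributes 4 new; branch {A=false, D=true, E=false} (B, C) contributes 0 new; branch {A=false, B=false, C=true, E=false} (D) contributes 1 new; branch {A=false, B=false, C=true, D=true, E=false} (none free) contributes 0 new. Total: 9.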